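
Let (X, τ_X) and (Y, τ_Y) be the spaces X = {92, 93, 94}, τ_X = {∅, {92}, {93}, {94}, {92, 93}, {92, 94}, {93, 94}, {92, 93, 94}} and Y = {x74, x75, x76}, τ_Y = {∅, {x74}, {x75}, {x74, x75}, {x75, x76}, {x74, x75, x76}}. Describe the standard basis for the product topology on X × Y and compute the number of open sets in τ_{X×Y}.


Basis B = {∅ × ∅, {92} × {x74}, {92} × {x75}, {93} × {x74}, {93} × {x75}, {94} × {x74}, {94} × {x75}, {92} × {x74, x75}, {92, 93} × {x74}, {92, 94} × {x74}, {92} × {x75, x76}, {92, 93} × {x75}, {92, 94} × {x75}, {93} × {x74, x75}, {93, 94} × {x74}, {93} × {x75, x76}, {93, 94} × {x75}, {94} × {x74, x75}, {94} × {x75, x76}, {92} × {x74, x75, x76}, {92, 93, 94} × {x74}, {92, 93, 94} × {x75}, {93} × {x74, x75, x76}, {94} × {x74, x75, x76}, {92, 93} × {x74, x75}, {92, 94} × {x74, x75}, {92, 93} × {x75, x76}, {92, 94} × {x75, x76}, {93, 94} × {x74, x75}, {93, 94} × {x75, x76}, {92, 93} × {x74, x75, x76}, {92, 94} × {x74, x75, x76}, {92, 93, 94} × {x74, x75}, {92, 93, 94} × {x75, x76}, {93, 94} × {x74, x75, x76}, {92, 93, 94} × {x74, x75, x76}}; |τ_{X×Y}| = 216.

Enumerate products U × V with U ∈ τ_X, V ∈ τ_Y (deduplicated):
  ∅ × ∅ = {} (∅)
  {92} × {x74} = {(92,x74)}
  {92} × {x75} = {(92,x75)}
  {93} × {x74} = {(93,x74)}
  {93} × {x75} = {(93,x75)}
  {94} × {x74} = {(94,x74)}
  {94} × {x75} = {(94,x75)}
  {92} × {x74, x75} = {(92,x74), (92,x75)}
  {92, 93} × {x74} = {(92,x74), (93,x74)}
  {92, 94} × {x74} = {(92,x74), (94,x74)}
  {92} × {x75, x76} = {(92,x75), (92,x76)}
  {92, 93} × {x75} = {(92,x75), (93,x75)}
  {92, 94} × {x75} = {(92,x75), (94,x75)}
  {93} × {x74, x75} = {(93,x74), (93,x75)}
  {93, 94} × {x74} = {(93,x74), (94,x74)}
  {93} × {x75, x76} = {(93,x75), (93,x76)}
  {93, 94} × {x75} = {(93,x75), (94,x75)}
  {94} × {x74, x75} = {(94,x74), (94,x75)}
  {94} × {x75, x76} = {(94,x75), (94,x76)}
  {92} × {x74, x75, x76} = {(92,x74), (92,x75), (92,x76)}
  {92, 93, 94} × {x74} = {(92,x74), (93,x74), (94,x74)}
  {92, 93, 94} × {x75} = {(92,x75), (93,x75), (94,x75)}
  {93} × {x74, x75, x76} = {(93,x74), (93,x75), (93,x76)}
  {94} × {x74, x75, x76} = {(94,x74), (94,x75), (94,x76)}
  {92, 93} × {x74, x75} = {(92,x74), (92,x75), (93,x74), (93,x75)}
  {92, 94} × {x74, x75} = {(92,x74), (92,x75), (94,x74), (94,x75)}
  {92, 93} × {x75, x76} = {(92,x75), (92,x76), (93,x75), (93,x76)}
  {92, 94} × {x75, x76} = {(92,x75), (92,x76), (94,x75), (94,x76)}
  {93, 94} × {x74, x75} = {(93,x74), (93,x75), (94,x74), (94,x75)}
  {93, 94} × {x75, x76} = {(93,x75), (93,x76), (94,x75), (94,x76)}
  {92, 93} × {x74, x75, x76} = {(92,x74), (92,x75), (92,x76), (93,x74), (93,x75), (93,x76)}
  {92, 94} × {x74, x75, x76} = {(92,x74), (92,x75), (92,x76), (94,x74), (94,x75), (94,x76)}
  {92, 93, 94} × {x74, x75} = {(92,x74), (92,x75), (93,x74), (93,x75), (94,x74), (94,x75)}
  {92, 93, 94} × {x75, x76} = {(92,x75), (92,x76), (93,x75), (93,x76), (94,x75), (94,x76)}
  {93, 94} × {x74, x75, x76} = {(93,x74), (93,x75), (93,x76), (94,x74), (94,x75), (94,x76)}
  {92, 93, 94} × {x74, x75, x76} = {(92,x74), (92,x75), (92,x76), (93,x74), (93,x75), (93,x76), (94,x74), (94,x75), (94,x76)}
These 36 distinct sets form the basis B.
Close under arbitrary unions to get τ_{X×Y}; counting gives |τ_{X×Y}| = 216.


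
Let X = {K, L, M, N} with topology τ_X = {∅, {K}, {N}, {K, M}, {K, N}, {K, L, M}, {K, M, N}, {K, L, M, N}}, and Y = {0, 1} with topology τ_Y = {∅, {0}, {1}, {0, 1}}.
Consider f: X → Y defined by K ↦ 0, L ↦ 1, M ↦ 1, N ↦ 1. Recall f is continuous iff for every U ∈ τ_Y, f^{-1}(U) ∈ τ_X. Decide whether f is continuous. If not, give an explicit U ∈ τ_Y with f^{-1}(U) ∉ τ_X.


f is NOT continuous.

Compute f^{-1}(U) for each U ∈ τ_Y:
  U = ∅: f^{-1}(U) = ∅ ∈ τ_X ✓.
  U = {0}: f^{-1}(U) = {K} ∈ τ_X ✓.
  U = {1}: f^{-1}(U) = {L, M, N} ∉ τ_X ✗.
  U = {0, 1}: f^{-1}(U) = {K, L, M, N} ∈ τ_X ✓.
Found U = {1} with f^{-1}(U) = {L, M, N} not in τ_X. Therefore f is NOT continuous.


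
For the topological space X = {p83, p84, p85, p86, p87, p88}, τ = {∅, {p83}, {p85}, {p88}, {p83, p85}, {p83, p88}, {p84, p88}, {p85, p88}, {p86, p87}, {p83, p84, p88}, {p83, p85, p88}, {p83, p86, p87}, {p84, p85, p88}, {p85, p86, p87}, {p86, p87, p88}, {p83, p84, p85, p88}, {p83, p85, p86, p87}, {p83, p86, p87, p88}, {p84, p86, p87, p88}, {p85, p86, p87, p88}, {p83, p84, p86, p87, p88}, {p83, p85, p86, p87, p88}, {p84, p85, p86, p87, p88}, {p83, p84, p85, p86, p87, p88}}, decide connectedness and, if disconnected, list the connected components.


(X, τ) is disconnected; components = [{p83}, {p85}, {p84, p88}, {p86, p87}].

Find clopen sets (U ∈ τ with X ∖ U ∈ τ):
  U = ∅, X ∖ U = {p83, p84, p85, p86, p87, p88} — both open, so U is clopen.
  U = {p83}, X ∖ U = {p84, p85, p86, p87, p88} — both open, so U is clopen.
  U = {p85}, X ∖ U = {p83, p84, p86, p87, p88} — both open, so U is clopen.
  U = {p83, p85}, X ∖ U = {p84, p86, p87, p88} — both open, so U is clopen.
  U = {p84, p88}, X ∖ U = {p83, p85, p86, p87} — both open, so U is clopen.
  U = {p86, p87}, X ∖ U = {p83, p84, p85, p88} — both open, so U is clopen.
  U = {p83, p84, p88}, X ∖ U = {p85, p86, p87} — both open, so U is clopen.
  U = {p83, p86, p87}, X ∖ U = {p84, p85, p88} — both open, so U is clopen.
  U = {p84, p85, p88}, X ∖ U = {p83, p86, p87} — both open, so U is clopen.
  U = {p85, p86, p87}, X ∖ U = {p83, p84, p88} — both open, so U is clopen.
  U = {p83, p84, p85, p88}, X ∖ U = {p86, p87} — both open, so U is clopen.
  U = {p83, p85, p86, p87}, X ∖ U = {p84, p88} — both open, so U is clopen.
  U = {p84, p86, p87, p88}, X ∖ U = {p83, p85} — both open, so U is clopen.
  U = {p83, p84, p86, p87, p88}, X ∖ U = {p85} — both open, so U is clopen.
  U = {p84, p85, p86, p87, p88}, X ∖ U = {p83} — both open, so U is clopen.
  U = {p83, p84, p85, p86, p87, p88}, X ∖ U = ∅ — both open, so U is clopen.
Nontrivial clopen(s) exist: e.g. {p84, p85, p88}. So (X, τ) is disconnected.
Compute connected components by grouping points that agree on all clopens:
  component: {p83}
  component: {p85}
  component: {p84, p88}
  component: {p86, p87}


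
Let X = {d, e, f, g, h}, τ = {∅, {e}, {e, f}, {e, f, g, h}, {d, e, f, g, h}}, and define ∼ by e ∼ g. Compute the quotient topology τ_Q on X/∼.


X/∼ = {[d], [e=g], [f], [h]}; |τ_Q| = 3.

Equivalence classes: [d], [e=g], [f], [h].
Quotient map π: X → X/∼ sends d ↦ [d], e ↦ [e=g], f ↦ [f], g ↦ [e=g], h ↦ [h].
For each subset V ⊆ X/∼, compute π^{-1}(V) ⊆ X and check whether π^{-1}(V) ∈ τ. V is open in τ_Q iff π^{-1}(V) ∈ τ.
  V = {}: π^{-1}(V) = ∅ ∈ τ ✓.
  V = {[d]}: π^{-1}(V) = {d} ∉ τ ✗.
  V = {[e=g]}: π^{-1}(V) = {e, g} ∉ τ ✗.
  V = {[d], [e=g]}: π^{-1}(V) = {d, e, g} ∉ τ ✗.
  V = {[f]}: π^{-1}(V) = {f} ∉ τ ✗.
  V = {[d], [f]}: π^{-1}(V) = {d, f} ∉ τ ✗.
  V = {[e=g], [f]}: π^{-1}(V) = {e, f, g} ∉ τ ✗.
  V = {[d], [e=g], [f]}: π^{-1}(V) = {d, e, f, g} ∉ τ ✗.
  V = {[h]}: π^{-1}(V) = {h} ∉ τ ✗.
  V = {[d], [h]}: π^{-1}(V) = {d, h} ∉ τ ✗.
  V = {[e=g], [h]}: π^{-1}(V) = {e, g, h} ∉ τ ✗.
  V = {[d], [e=g], [h]}: π^{-1}(V) = {d, e, g, h} ∉ τ ✗.
  V = {[f], [h]}: π^{-1}(V) = {f, h} ∉ τ ✗.
  V = {[d], [f], [h]}: π^{-1}(V) = {d, f, h} ∉ τ ✗.
  V = {[e=g], [f], [h]}: π^{-1}(V) = {e, f, g, h} ∈ τ ✓.
  V = {[d], [e=g], [f], [h]}: π^{-1}(V) = {d, e, f, g, h} ∈ τ ✓.
Open sets in the quotient: τ_Q = {{}, {[e=g], [f], [h]}, {[d], [e=g], [f], [h]}} (3 elements).


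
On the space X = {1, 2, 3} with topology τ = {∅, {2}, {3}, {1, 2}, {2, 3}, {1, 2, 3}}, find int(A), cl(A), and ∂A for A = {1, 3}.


int(A) = {3}, cl(A) = {1, 3}, ∂A = {1}.

Closed sets in (X, τ) are complements of opens:
  closed(X, τ) = {∅, {1}, {3}, {1, 2}, {1, 3}, {1, 2, 3}}.
int(A) = ⋃ {U ∈ τ : U ⊆ A}. Opens contained in A: ∅, {3}.
Taking the union of these: int(A) = {3}.
cl(A) = ⋂ {C closed : A ⊆ C}. Closed sets containing A: {1, 3}, {1, 2, 3}.
Intersecting these: cl(A) = {1, 3}.
∂A = cl(A) ∖ int(A) = {1, 3} ∖ {3} = {1}.


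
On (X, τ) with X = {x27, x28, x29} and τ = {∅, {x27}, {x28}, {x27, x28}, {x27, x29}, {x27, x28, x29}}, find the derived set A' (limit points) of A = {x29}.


A' = ∅

For each x ∈ X, list the open sets U ∈ τ with x ∈ U, then check whether U ∩ (A ∖ {x}) ≠ ∅ for every such U.
  x = x27: open {x27} ∋ x has {x27} ∩ (A ∖ {x27}) = ∅, so x is NOT a limit point.
  x = x28: open {x28} ∋ x has {x28} ∩ (A ∖ {x28}) = ∅, so x is NOT a limit point.
  x = x29: open {x27, x29} ∋ x has {x27, x29} ∩ (A ∖ {x29}) = ∅, so x is NOT a limit point.
Collecting: A' = ∅.


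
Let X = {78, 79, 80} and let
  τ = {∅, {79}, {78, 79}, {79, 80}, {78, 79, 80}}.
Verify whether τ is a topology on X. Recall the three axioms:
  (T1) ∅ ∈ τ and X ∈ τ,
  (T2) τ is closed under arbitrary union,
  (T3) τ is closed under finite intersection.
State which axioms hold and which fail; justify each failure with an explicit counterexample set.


τ IS a topology on X.

Axiom (T1): ∅ ∈ τ? Yes; X ∈ τ? Yes.
Axiom (T2/T3): check pairwise unions and intersections of members of τ.
All pairwise intersections and unions checked — each lies in τ. Therefore τ satisfies (T1), (T2), (T3): it IS a topology on X.


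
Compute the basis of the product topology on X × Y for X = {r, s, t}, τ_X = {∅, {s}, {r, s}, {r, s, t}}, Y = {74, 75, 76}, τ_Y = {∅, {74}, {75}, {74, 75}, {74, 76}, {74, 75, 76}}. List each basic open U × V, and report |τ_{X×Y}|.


Basis B = {∅ × ∅, {s} × {74}, {s} × {75}, {r, s} × {74}, {r, s} × {75}, {s} × {74, 75}, {s} × {74, 76}, {r, s, t} × {74}, {r, s, t} × {75}, {s} × {74, 75, 76}, {r, s} × {74, 75}, {r, s} × {74, 76}, {r, s} × {74, 75, 76}, {r, s, t} × {74, 75}, {r, s, t} × {74, 76}, {r, s, t} × {74, 75, 76}}; |τ_{X×Y}| = 40.

Enumerate products U × V with U ∈ τ_X, V ∈ τ_Y (deduplicated):
  ∅ × ∅ = {} (∅)
  {s} × {74} = {(s,74)}
  {s} × {75} = {(s,75)}
  {r, s} × {74} = {(r,74), (s,74)}
  {r, s} × {75} = {(r,75), (s,75)}
  {s} × {74, 75} = {(s,74), (s,75)}
  {s} × {74, 76} = {(s,74), (s,76)}
  {r, s, t} × {74} = {(r,74), (s,74), (t,74)}
  {r, s, t} × {75} = {(r,75), (s,75), (t,75)}
  {s} × {74, 75, 76} = {(s,74), (s,75), (s,76)}
  {r, s} × {74, 75} = {(r,74), (r,75), (s,74), (s,75)}
  {r, s} × {74, 76} = {(r,74), (r,76), (s,74), (s,76)}
  {r, s} × {74, 75, 76} = {(r,74), (r,75), (r,76), (s,74), (s,75), (s,76)}
  {r, s, t} × {74, 75} = {(r,74), (r,75), (s,74), (s,75), (t,74), (t,75)}
  {r, s, t} × {74, 76} = {(r,74), (r,76), (s,74), (s,76), (t,74), (t,76)}
  {r, s, t} × {74, 75, 76} = {(r,74), (r,75), (r,76), (s,74), (s,75), (s,76), (t,74), (t,75), (t,76)}
These 16 distinct sets form the basis B.
Close under arbitrary unions to get τ_{X×Y}; counting gives |τ_{X×Y}| = 40.


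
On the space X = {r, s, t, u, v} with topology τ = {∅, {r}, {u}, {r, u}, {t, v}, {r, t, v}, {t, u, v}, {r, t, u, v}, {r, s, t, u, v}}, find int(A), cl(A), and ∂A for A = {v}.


int(A) = ∅, cl(A) = {s, t, v}, ∂A = {s, t, v}.

Closed sets in (X, τ) are complements of opens:
  closed(X, τ) = {∅, {s}, {r, s}, {s, u}, {r, s, u}, {s, t, v}, {r, s, t, v}, {s, t, u, v}, {r, s, t, u, v}}.
int(A) = ⋃ {U ∈ τ : U ⊆ A}. Opens contained in A: ∅.
Taking the union of these: int(A) = ∅.
cl(A) = ⋂ {C closed : A ⊆ C}. Closed sets containing A: {s, t, v}, {r, s, t, v}, {s, t, u, v}, {r, s, t, u, v}.
Intersecting these: cl(A) = {s, t, v}.
∂A = cl(A) ∖ int(A) = {s, t, v} ∖ ∅ = {s, t, v}.


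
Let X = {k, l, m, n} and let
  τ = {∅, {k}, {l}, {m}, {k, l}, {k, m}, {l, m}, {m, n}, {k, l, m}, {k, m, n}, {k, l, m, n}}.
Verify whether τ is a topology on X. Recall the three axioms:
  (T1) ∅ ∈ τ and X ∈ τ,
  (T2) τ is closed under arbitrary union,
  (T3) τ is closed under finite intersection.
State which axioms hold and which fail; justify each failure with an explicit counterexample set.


τ is NOT a topology on X.

Axiom (T1): ∅ ∈ τ? Yes; X ∈ τ? Yes.
Axiom (T2/T3): check pairwise unions and intersections of members of τ.
Counterexample for (T2): {l} ∪ {m, n} = {l, m, n} ∉ τ. Therefore τ is NOT a topology.


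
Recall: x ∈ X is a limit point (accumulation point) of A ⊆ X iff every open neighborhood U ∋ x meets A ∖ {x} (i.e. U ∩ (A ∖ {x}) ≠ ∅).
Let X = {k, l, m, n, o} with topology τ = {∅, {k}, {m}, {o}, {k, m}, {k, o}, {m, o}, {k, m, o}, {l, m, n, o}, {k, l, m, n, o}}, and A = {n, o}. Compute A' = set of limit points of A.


A' = {l, n}

For each x ∈ X, list the open sets U ∈ τ with x ∈ U, then check whether U ∩ (A ∖ {x}) ≠ ∅ for every such U.
  x = k: open {k} ∋ x has {k} ∩ (A ∖ {k}) = ∅, so x is NOT a limit point.
  x = l: opens ∋ x are {l, m, n, o}, {k, l, m, n, o}; each meets A ∖ {l}, so x IS a limit point.
  x = m: open {m} ∋ x has {m} ∩ (A ∖ {m}) = ∅, so x is NOT a limit point.
  x = n: opens ∋ x are {l, m, n, o}, {k, l, m, n, o}; each meets A ∖ {n}, so x IS a limit point.
  x = o: open {o} ∋ x has {o} ∩ (A ∖ {o}) = ∅, so x is NOT a limit point.
Collecting: A' = {l, n}.


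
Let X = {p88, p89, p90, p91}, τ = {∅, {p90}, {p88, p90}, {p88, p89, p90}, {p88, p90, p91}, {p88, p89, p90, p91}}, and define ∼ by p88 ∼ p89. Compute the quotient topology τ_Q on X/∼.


X/∼ = {[p88=p89], [p90], [p91]}; |τ_Q| = 4.

Equivalence classes: [p88=p89], [p90], [p91].
Quotient map π: X → X/∼ sends p88 ↦ [p88=p89], p89 ↦ [p88=p89], p90 ↦ [p90], p91 ↦ [p91].
For each subset V ⊆ X/∼, compute π^{-1}(V) ⊆ X and check whether π^{-1}(V) ∈ τ. V is open in τ_Q iff π^{-1}(V) ∈ τ.
  V = {}: π^{-1}(V) = ∅ ∈ τ ✓.
  V = {[p88=p89]}: π^{-1}(V) = {p88, p89} ∉ τ ✗.
  V = {[p90]}: π^{-1}(V) = {p90} ∈ τ ✓.
  V = {[p88=p89], [p90]}: π^{-1}(V) = {p88, p89, p90} ∈ τ ✓.
  V = {[p91]}: π^{-1}(V) = {p91} ∉ τ ✗.
  V = {[p88=p89], [p91]}: π^{-1}(V) = {p88, p89, p91} ∉ τ ✗.
  V = {[p90], [p91]}: π^{-1}(V) = {p90, p91} ∉ τ ✗.
  V = {[p88=p89], [p90], [p91]}: π^{-1}(V) = {p88, p89, p90, p91} ∈ τ ✓.
Open sets in the quotient: τ_Q = {{}, {[p90]}, {[p88=p89], [p90]}, {[p88=p89], [p90], [p91]}} (4 elements).


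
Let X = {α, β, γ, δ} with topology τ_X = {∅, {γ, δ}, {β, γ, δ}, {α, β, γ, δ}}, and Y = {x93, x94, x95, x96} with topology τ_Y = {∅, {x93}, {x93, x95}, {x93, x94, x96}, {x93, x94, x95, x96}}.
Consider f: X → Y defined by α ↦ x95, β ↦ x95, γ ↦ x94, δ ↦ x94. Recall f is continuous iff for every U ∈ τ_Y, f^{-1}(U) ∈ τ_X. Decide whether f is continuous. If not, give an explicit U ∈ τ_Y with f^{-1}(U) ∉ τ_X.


f is NOT continuous.

Compute f^{-1}(U) for each U ∈ τ_Y:
  U = ∅: f^{-1}(U) = ∅ ∈ τ_X ✓.
  U = {x93}: f^{-1}(U) = ∅ ∈ τ_X ✓.
  U = {x93, x95}: f^{-1}(U) = {α, β} ∉ τ_X ✗.
  U = {x93, x94, x96}: f^{-1}(U) = {γ, δ} ∈ τ_X ✓.
  U = {x93, x94, x95, x96}: f^{-1}(U) = {α, β, γ, δ} ∈ τ_X ✓.
Found U = {x93, x95} with f^{-1}(U) = {α, β} not in τ_X. Therefore f is NOT continuous.


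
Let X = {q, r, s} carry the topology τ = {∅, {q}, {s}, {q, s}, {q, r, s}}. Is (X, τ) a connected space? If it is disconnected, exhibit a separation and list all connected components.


(X, τ) is connected.

Find clopen sets (U ∈ τ with X ∖ U ∈ τ):
  U = ∅, X ∖ U = {q, r, s} — both open, so U is clopen.
  U = {q, r, s}, X ∖ U = ∅ — both open, so U is clopen.
Only trivial clopens (∅ and X) exist, so (X, τ) is connected.
Compute connected components by grouping points that agree on all clopens:
  component: {q, r, s}


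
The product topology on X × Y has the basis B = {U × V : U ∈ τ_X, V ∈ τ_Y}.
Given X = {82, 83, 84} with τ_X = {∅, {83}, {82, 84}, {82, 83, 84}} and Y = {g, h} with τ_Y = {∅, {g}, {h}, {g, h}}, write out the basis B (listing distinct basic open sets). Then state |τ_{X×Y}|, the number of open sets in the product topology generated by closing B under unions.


Basis B = {∅ × ∅, {83} × {g}, {83} × {h}, {82, 84} × {g}, {82, 84} × {h}, {83} × {g, h}, {82, 83, 84} × {g}, {82, 83, 84} × {h}, {82, 84} × {g, h}, {82, 83, 84} × {g, h}}; |τ_{X×Y}| = 16.

Enumerate products U × V with U ∈ τ_X, V ∈ τ_Y (deduplicated):
  ∅ × ∅ = {} (∅)
  {83} × {g} = {(83,g)}
  {83} × {h} = {(83,h)}
  {82, 84} × {g} = {(82,g), (84,g)}
  {82, 84} × {h} = {(82,h), (84,h)}
  {83} × {g, h} = {(83,g), (83,h)}
  {82, 83, 84} × {g} = {(82,g), (83,g), (84,g)}
  {82, 83, 84} × {h} = {(82,h), (83,h), (84,h)}
  {82, 84} × {g, h} = {(82,g), (82,h), (84,g), (84,h)}
  {82, 83, 84} × {g, h} = {(82,g), (82,h), (83,g), (83,h), (84,g), (84,h)}
These 10 distinct sets form the basis B.
Close under arbitrary unions to get τ_{X×Y}; counting gives |τ_{X×Y}| = 16.


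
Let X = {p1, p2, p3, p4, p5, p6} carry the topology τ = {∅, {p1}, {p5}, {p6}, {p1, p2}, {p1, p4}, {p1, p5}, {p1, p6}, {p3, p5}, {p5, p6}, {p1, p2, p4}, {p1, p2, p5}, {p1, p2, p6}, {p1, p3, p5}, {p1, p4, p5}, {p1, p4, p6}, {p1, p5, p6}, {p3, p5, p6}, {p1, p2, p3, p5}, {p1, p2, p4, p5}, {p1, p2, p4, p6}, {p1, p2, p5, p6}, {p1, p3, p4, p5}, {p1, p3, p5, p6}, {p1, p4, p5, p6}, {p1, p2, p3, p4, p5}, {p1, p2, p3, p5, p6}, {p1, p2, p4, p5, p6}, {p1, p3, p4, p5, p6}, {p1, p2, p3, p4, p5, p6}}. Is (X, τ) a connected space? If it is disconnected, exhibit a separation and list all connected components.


(X, τ) is disconnected; components = [{p6}, {p3, p5}, {p1, p2, p4}].

Find clopen sets (U ∈ τ with X ∖ U ∈ τ):
  U = ∅, X ∖ U = {p1, p2, p3, p4, p5, p6} — both open, so U is clopen.
  U = {p6}, X ∖ U = {p1, p2, p3, p4, p5} — both open, so U is clopen.
  U = {p3, p5}, X ∖ U = {p1, p2, p4, p6} — both open, so U is clopen.
  U = {p1, p2, p4}, X ∖ U = {p3, p5, p6} — both open, so U is clopen.
  U = {p3, p5, p6}, X ∖ U = {p1, p2, p4} — both open, so U is clopen.
  U = {p1, p2, p4, p6}, X ∖ U = {p3, p5} — both open, so U is clopen.
  U = {p1, p2, p3, p4, p5}, X ∖ U = {p6} — both open, so U is clopen.
  U = {p1, p2, p3, p4, p5, p6}, X ∖ U = ∅ — both open, so U is clopen.
Nontrivial clopen(s) exist: e.g. {p1, p2, p3, p4, p5}. So (X, τ) is disconnected.
Compute connected components by grouping points that agree on all clopens:
  component: {p6}
  component: {p3, p5}
  component: {p1, p2, p4}


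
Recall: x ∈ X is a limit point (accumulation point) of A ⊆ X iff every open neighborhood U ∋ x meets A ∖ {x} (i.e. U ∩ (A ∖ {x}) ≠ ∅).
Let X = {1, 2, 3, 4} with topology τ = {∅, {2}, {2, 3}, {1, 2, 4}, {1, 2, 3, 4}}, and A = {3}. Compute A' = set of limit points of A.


A' = ∅

For each x ∈ X, list the open sets U ∈ τ with x ∈ U, then check whether U ∩ (A ∖ {x}) ≠ ∅ for every such U.
  x = 1: open {1, 2, 4} ∋ x has {1, 2, 4} ∩ (A ∖ {1}) = ∅, so x is NOT a limit point.
  x = 2: open {2} ∋ x has {2} ∩ (A ∖ {2}) = ∅, so x is NOT a limit point.
  x = 3: open {2, 3} ∋ x has {2, 3} ∩ (A ∖ {3}) = ∅, so x is NOT a limit point.
  x = 4: open {1, 2, 4} ∋ x has {1, 2, 4} ∩ (A ∖ {4}) = ∅, so x is NOT a limit point.
Collecting: A' = ∅.


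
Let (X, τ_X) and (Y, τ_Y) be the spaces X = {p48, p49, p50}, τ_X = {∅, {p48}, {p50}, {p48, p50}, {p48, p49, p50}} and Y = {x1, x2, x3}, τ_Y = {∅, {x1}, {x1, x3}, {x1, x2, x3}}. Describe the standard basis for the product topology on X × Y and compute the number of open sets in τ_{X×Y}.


Basis B = {∅ × ∅, {p48} × {x1}, {p50} × {x1}, {p48} × {x1, x3}, {p48, p50} × {x1}, {p50} × {x1, x3}, {p48} × {x1, x2, x3}, {p48, p49, p50} × {x1}, {p50} × {x1, x2, x3}, {p48, p50} × {x1, x3}, {p48, p50} × {x1, x2, x3}, {p48, p49, p50} × {x1, x3}, {p48, p49, p50} × {x1, x2, x3}}; |τ_{X×Y}| = 30.

Enumerate products U × V with U ∈ τ_X, V ∈ τ_Y (deduplicated):
  ∅ × ∅ = {} (∅)
  {p48} × {x1} = {(p48,x1)}
  {p50} × {x1} = {(p50,x1)}
  {p48} × {x1, x3} = {(p48,x1), (p48,x3)}
  {p48, p50} × {x1} = {(p48,x1), (p50,x1)}
  {p50} × {x1, x3} = {(p50,x1), (p50,x3)}
  {p48} × {x1, x2, x3} = {(p48,x1), (p48,x2), (p48,x3)}
  {p48, p49, p50} × {x1} = {(p48,x1), (p49,x1), (p50,x1)}
  {p50} × {x1, x2, x3} = {(p50,x1), (p50,x2), (p50,x3)}
  {p48, p50} × {x1, x3} = {(p48,x1), (p48,x3), (p50,x1), (p50,x3)}
  {p48, p50} × {x1, x2, x3} = {(p48,x1), (p48,x2), (p48,x3), (p50,x1), (p50,x2), (p50,x3)}
  {p48, p49, p50} × {x1, x3} = {(p48,x1), (p48,x3), (p49,x1), (p49,x3), (p50,x1), (p50,x3)}
  {p48, p49, p50} × {x1, x2, x3} = {(p48,x1), (p48,x2), (p48,x3), (p49,x1), (p49,x2), (p49,x3), (p50,x1), (p50,x2), (p50,x3)}
These 13 distinct sets form the basis B.
Close under arbitrary unions to get τ_{X×Y}; counting gives |τ_{X×Y}| = 30.


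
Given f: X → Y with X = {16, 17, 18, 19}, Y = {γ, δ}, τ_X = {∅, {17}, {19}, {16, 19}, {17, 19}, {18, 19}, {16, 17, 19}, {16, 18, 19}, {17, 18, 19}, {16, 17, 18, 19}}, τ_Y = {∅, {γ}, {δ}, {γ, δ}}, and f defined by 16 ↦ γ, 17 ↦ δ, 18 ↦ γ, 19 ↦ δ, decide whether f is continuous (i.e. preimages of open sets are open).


f is NOT continuous.

Compute f^{-1}(U) for each U ∈ τ_Y:
  U = ∅: f^{-1}(U) = ∅ ∈ τ_X ✓.
  U = {γ}: f^{-1}(U) = {16, 18} ∉ τ_X ✗.
  U = {δ}: f^{-1}(U) = {17, 19} ∈ τ_X ✓.
  U = {γ, δ}: f^{-1}(U) = {16, 17, 18, 19} ∈ τ_X ✓.
Found U = {γ} with f^{-1}(U) = {16, 18} not in τ_X. Therefore f is NOT continuous.


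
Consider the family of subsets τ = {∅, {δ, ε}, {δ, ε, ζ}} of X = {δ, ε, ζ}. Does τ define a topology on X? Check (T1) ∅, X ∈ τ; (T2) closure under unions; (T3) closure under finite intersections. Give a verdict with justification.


τ IS a topology on X.

Axiom (T1): ∅ ∈ τ? Yes; X ∈ τ? Yes.
Axiom (T2/T3): check pairwise unions and intersections of members of τ.
All pairwise intersections and unions checked — each lies in τ. Therefore τ satisfies (T1), (T2), (T3): it IS a topology on X.


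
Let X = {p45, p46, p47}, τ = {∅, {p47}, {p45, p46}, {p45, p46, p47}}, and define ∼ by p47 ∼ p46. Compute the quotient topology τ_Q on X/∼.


X/∼ = {[p45], [p46=p47]}; |τ_Q| = 2.

Equivalence classes: [p45], [p46=p47].
Quotient map π: X → X/∼ sends p45 ↦ [p45], p46 ↦ [p46=p47], p47 ↦ [p46=p47].
For each subset V ⊆ X/∼, compute π^{-1}(V) ⊆ X and check whether π^{-1}(V) ∈ τ. V is open in τ_Q iff π^{-1}(V) ∈ τ.
  V = {}: π^{-1}(V) = ∅ ∈ τ ✓.
  V = {[p45]}: π^{-1}(V) = {p45} ∉ τ ✗.
  V = {[p46=p47]}: π^{-1}(V) = {p46, p47} ∉ τ ✗.
  V = {[p45], [p46=p47]}: π^{-1}(V) = {p45, p46, p47} ∈ τ ✓.
Open sets in the quotient: τ_Q = {{}, {[p45], [p46=p47]}} (2 elements).


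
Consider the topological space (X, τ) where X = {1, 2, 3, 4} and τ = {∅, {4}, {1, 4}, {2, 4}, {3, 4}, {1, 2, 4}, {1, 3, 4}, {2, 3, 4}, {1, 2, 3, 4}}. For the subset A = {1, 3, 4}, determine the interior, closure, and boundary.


int(A) = {1, 3, 4}, cl(A) = {1, 2, 3, 4}, ∂A = {2}.

Closed sets in (X, τ) are complements of opens:
  closed(X, τ) = {∅, {1}, {2}, {3}, {1, 2}, {1, 3}, {2, 3}, {1, 2, 3}, {1, 2, 3, 4}}.
int(A) = ⋃ {U ∈ τ : U ⊆ A}. Opens contained in A: ∅, {4}, {1, 4}, {3, 4}, {1, 3, 4}.
Taking the union of these: int(A) = {1, 3, 4}.
cl(A) = ⋂ {C closed : A ⊆ C}. Closed sets containing A: {1, 2, 3, 4}.
Intersecting these: cl(A) = {1, 2, 3, 4}.
∂A = cl(A) ∖ int(A) = {1, 2, 3, 4} ∖ {1, 3, 4} = {2}.


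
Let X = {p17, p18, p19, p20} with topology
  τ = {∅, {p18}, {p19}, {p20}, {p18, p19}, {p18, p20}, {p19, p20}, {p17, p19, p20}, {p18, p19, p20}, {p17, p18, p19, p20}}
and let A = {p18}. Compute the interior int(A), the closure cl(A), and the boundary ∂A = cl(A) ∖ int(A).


int(A) = {p18}, cl(A) = {p18}, ∂A = ∅.

Closed sets in (X, τ) are complements of opens:
  closed(X, τ) = {∅, {p17}, {p18}, {p17, p18}, {p17, p19}, {p17, p20}, {p17, p18, p19}, {p17, p18, p20}, {p17, p19, p20}, {p17, p18, p19, p20}}.
int(A) = ⋃ {U ∈ τ : U ⊆ A}. Opens contained in A: ∅, {p18}.
Taking the union of these: int(A) = {p18}.
cl(A) = ⋂ {C closed : A ⊆ C}. Closed sets containing A: {p18}, {p17, p18}, {p17, p18, p19}, {p17, p18, p20}, {p17, p18, p19, p20}.
Intersecting these: cl(A) = {p18}.
∂A = cl(A) ∖ int(A) = {p18} ∖ {p18} = ∅.


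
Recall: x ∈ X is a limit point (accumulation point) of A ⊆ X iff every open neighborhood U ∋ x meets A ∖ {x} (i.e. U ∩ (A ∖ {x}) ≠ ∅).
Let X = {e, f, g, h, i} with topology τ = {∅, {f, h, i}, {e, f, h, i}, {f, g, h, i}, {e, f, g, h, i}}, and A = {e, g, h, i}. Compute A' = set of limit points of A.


A' = {e, f, g, h, i}

For each x ∈ X, list the open sets U ∈ τ with x ∈ U, then check whether U ∩ (A ∖ {x}) ≠ ∅ for every such U.
  x = e: opens ∋ x are {e, f, h, i}, {e, f, g, h, i}; each meets A ∖ {e}, so x IS a limit point.
  x = f: opens ∋ x are {f, h, i}, {e, f, h, i}, {f, g, h, i}, {e, f, g, h, i}; each meets A ∖ {f}, so x IS a limit point.
  x = g: opens ∋ x are {f, g, h, i}, {e, f, g, h, i}; each meets A ∖ {g}, so x IS a limit point.
  x = h: opens ∋ x are {f, h, i}, {e, f, h, i}, {f, g, h, i}, {e, f, g, h, i}; each meets A ∖ {h}, so x IS a limit point.
  x = i: opens ∋ x are {f, h, i}, {e, f, h, i}, {f, g, h, i}, {e, f, g, h, i}; each meets A ∖ {i}, so x IS a limit point.
Collecting: A' = {e, f, g, h, i}.


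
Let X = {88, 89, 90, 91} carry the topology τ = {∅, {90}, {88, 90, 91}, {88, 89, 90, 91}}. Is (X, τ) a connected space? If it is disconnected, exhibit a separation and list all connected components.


(X, τ) is connected.

Find clopen sets (U ∈ τ with X ∖ U ∈ τ):
  U = ∅, X ∖ U = {88, 89, 90, 91} — both open, so U is clopen.
  U = {88, 89, 90, 91}, X ∖ U = ∅ — both open, so U is clopen.
Only trivial clopens (∅ and X) exist, so (X, τ) is connected.
Compute connected components by grouping points that agree on all clopens:
  component: {88, 89, 90, 91}


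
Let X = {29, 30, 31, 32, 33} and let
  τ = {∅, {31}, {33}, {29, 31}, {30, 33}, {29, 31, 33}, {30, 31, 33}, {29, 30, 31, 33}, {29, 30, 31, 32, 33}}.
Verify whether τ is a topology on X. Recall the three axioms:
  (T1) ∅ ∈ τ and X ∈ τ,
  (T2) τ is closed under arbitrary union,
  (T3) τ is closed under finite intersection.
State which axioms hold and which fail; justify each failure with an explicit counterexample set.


τ is NOT a topology on X.

Axiom (T1): ∅ ∈ τ? Yes; X ∈ τ? Yes.
Axiom (T2/T3): check pairwise unions and intersections of members of τ.
Counterexample for (T2): {31} ∪ {33} = {31, 33} ∉ τ. Therefore τ is NOT a topology.


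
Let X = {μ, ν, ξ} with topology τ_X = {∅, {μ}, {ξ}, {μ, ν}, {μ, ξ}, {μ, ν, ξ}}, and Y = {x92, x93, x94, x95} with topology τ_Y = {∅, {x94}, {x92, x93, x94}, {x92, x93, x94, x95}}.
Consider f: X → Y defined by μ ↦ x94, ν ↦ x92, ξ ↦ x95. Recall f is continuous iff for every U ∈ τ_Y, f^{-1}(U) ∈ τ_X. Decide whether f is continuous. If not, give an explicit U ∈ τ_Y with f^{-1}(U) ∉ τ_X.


f IS continuous.

Compute f^{-1}(U) for each U ∈ τ_Y:
  U = ∅: f^{-1}(U) = ∅ ∈ τ_X ✓.
  U = {x94}: f^{-1}(U) = {μ} ∈ τ_X ✓.
  U = {x92, x93, x94}: f^{-1}(U) = {μ, ν} ∈ τ_X ✓.
  U = {x92, x93, x94, x95}: f^{-1}(U) = {μ, ν, ξ} ∈ τ_X ✓.
Every preimage lies in τ_X, so f IS continuous.


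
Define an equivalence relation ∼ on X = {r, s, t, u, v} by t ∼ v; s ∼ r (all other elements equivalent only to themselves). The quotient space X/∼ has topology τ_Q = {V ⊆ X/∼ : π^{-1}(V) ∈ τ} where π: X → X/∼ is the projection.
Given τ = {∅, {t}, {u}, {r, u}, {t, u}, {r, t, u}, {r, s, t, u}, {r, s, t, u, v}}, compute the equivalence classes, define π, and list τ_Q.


X/∼ = {[r=s], [t=v], [u]}; |τ_Q| = 3.

Equivalence classes: [r=s], [t=v], [u].
Quotient map π: X → X/∼ sends r ↦ [r=s], s ↦ [r=s], t ↦ [t=v], u ↦ [u], v ↦ [t=v].
For each subset V ⊆ X/∼, compute π^{-1}(V) ⊆ X and check whether π^{-1}(V) ∈ τ. V is open in τ_Q iff π^{-1}(V) ∈ τ.
  V = {}: π^{-1}(V) = ∅ ∈ τ ✓.
  V = {[r=s]}: π^{-1}(V) = {r, s} ∉ τ ✗.
  V = {[t=v]}: π^{-1}(V) = {t, v} ∉ τ ✗.
  V = {[r=s], [t=v]}: π^{-1}(V) = {r, s, t, v} ∉ τ ✗.
  V = {[u]}: π^{-1}(V) = {u} ∈ τ ✓.
  V = {[r=s], [u]}: π^{-1}(V) = {r, s, u} ∉ τ ✗.
  V = {[t=v], [u]}: π^{-1}(V) = {t, u, v} ∉ τ ✗.
  V = {[r=s], [t=v], [u]}: π^{-1}(V) = {r, s, t, u, v} ∈ τ ✓.
Open sets in the quotient: τ_Q = {{}, {[u]}, {[r=s], [t=v], [u]}} (3 elements).


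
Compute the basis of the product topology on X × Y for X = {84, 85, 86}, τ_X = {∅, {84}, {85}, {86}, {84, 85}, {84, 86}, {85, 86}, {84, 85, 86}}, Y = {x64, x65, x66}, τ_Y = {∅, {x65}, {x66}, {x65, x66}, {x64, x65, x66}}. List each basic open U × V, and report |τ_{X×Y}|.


Basis B = {∅ × ∅, {84} × {x65}, {84} × {x66}, {85} × {x65}, {85} × {x66}, {86} × {x65}, {86} × {x66}, {84} × {x65, x66}, {84, 85} × {x65}, {84, 86} × {x65}, {84, 85} × {x66}, {84, 86} × {x66}, {85} × {x65, x66}, {85, 86} × {x65}, {85, 86} × {x66}, {86} × {x65, x66}, {84} × {x64, x65, x66}, {84, 85, 86} × {x65}, {84, 85, 86} × {x66}, {85} × {x64, x65, x66}, {86} × {x64, x65, x66}, {84, 85} × {x65, x66}, {84, 86} × {x65, x66}, {85, 86} × {x65, x66}, {84, 85} × {x64, x65, x66}, {84, 86} × {x64, x65, x66}, {84, 85, 86} × {x65, x66}, {85, 86} × {x64, x65, x66}, {84, 85, 86} × {x64, x65, x66}}; |τ_{X×Y}| = 125.

Enumerate products U × V with U ∈ τ_X, V ∈ τ_Y (deduplicated):
  ∅ × ∅ = {} (∅)
  {84} × {x65} = {(84,x65)}
  {84} × {x66} = {(84,x66)}
  {85} × {x65} = {(85,x65)}
  {85} × {x66} = {(85,x66)}
  {86} × {x65} = {(86,x65)}
  {86} × {x66} = {(86,x66)}
  {84} × {x65, x66} = {(84,x65), (84,x66)}
  {84, 85} × {x65} = {(84,x65), (85,x65)}
  {84, 86} × {x65} = {(84,x65), (86,x65)}
  {84, 85} × {x66} = {(84,x66), (85,x66)}
  {84, 86} × {x66} = {(84,x66), (86,x66)}
  {85} × {x65, x66} = {(85,x65), (85,x66)}
  {85, 86} × {x65} = {(85,x65), (86,x65)}
  {85, 86} × {x66} = {(85,x66), (86,x66)}
  {86} × {x65, x66} = {(86,x65), (86,x66)}
  {84} × {x64, x65, x66} = {(84,x64), (84,x65), (84,x66)}
  {84, 85, 86} × {x65} = {(84,x65), (85,x65), (86,x65)}
  {84, 85, 86} × {x66} = {(84,x66), (85,x66), (86,x66)}
  {85} × {x64, x65, x66} = {(85,x64), (85,x65), (85,x66)}
  {86} × {x64, x65, x66} = {(86,x64), (86,x65), (86,x66)}
  {84, 85} × {x65, x66} = {(84,x65), (84,x66), (85,x65), (85,x66)}
  {84, 86} × {x65, x66} = {(84,x65), (84,x66), (86,x65), (86,x66)}
  {85, 86} × {x65, x66} = {(85,x65), (85,x66), (86,x65), (86,x66)}
  {84, 85} × {x64, x65, x66} = {(84,x64), (84,x65), (84,x66), (85,x64), (85,x65), (85,x66)}
  {84, 86} × {x64, x65, x66} = {(84,x64), (84,x65), (84,x66), (86,x64), (86,x65), (86,x66)}
  {84, 85, 86} × {x65, x66} = {(84,x65), (84,x66), (85,x65), (85,x66), (86,x65), (86,x66)}
  {85, 86} × {x64, x65, x66} = {(85,x64), (85,x65), (85,x66), (86,x64), (86,x65), (86,x66)}
  {84, 85, 86} × {x64, x65, x66} = {(84,x64), (84,x65), (84,x66), (85,x64), (85,x65), (85,x66), (86,x64), (86,x65), (86,x66)}
These 29 distinct sets form the basis B.
Close under arbitrary unions to get τ_{X×Y}; counting gives |τ_{X×Y}| = 125.


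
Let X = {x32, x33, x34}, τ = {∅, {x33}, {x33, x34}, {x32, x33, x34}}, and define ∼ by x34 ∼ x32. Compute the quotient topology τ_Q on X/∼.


X/∼ = {[x32=x34], [x33]}; |τ_Q| = 3.

Equivalence classes: [x32=x34], [x33].
Quotient map π: X → X/∼ sends x32 ↦ [x32=x34], x33 ↦ [x33], x34 ↦ [x32=x34].
For each subset V ⊆ X/∼, compute π^{-1}(V) ⊆ X and check whether π^{-1}(V) ∈ τ. V is open in τ_Q iff π^{-1}(V) ∈ τ.
  V = {}: π^{-1}(V) = ∅ ∈ τ ✓.
  V = {[x32=x34]}: π^{-1}(V) = {x32, x34} ∉ τ ✗.
  V = {[x33]}: π^{-1}(V) = {x33} ∈ τ ✓.
  V = {[x32=x34], [x33]}: π^{-1}(V) = {x32, x33, x34} ∈ τ ✓.
Open sets in the quotient: τ_Q = {{}, {[x33]}, {[x32=x34], [x33]}} (3 elements).


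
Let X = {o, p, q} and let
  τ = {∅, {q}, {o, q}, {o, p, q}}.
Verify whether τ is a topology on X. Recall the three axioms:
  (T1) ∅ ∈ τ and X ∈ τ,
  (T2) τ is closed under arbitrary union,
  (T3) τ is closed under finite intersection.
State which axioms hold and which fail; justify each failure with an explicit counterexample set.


τ IS a topology on X.

Axiom (T1): ∅ ∈ τ? Yes; X ∈ τ? Yes.
Axiom (T2/T3): check pairwise unions and intersections of members of τ.
All pairwise intersections and unions checked — each lies in τ. Therefore τ satisfies (T1), (T2), (T3): it IS a topology on X.


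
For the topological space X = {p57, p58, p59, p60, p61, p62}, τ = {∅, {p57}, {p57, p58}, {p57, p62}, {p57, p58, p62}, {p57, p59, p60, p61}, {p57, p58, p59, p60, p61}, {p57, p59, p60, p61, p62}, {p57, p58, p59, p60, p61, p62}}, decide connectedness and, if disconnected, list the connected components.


(X, τ) is connected.

Find clopen sets (U ∈ τ with X ∖ U ∈ τ):
  U = ∅, X ∖ U = {p57, p58, p59, p60, p61, p62} — both open, so U is clopen.
  U = {p57, p58, p59, p60, p61, p62}, X ∖ U = ∅ — both open, so U is clopen.
Only trivial clopens (∅ and X) exist, so (X, τ) is connected.
Compute connected components by grouping points that agree on all clopens:
  component: {p57, p58, p59, p60, p61, p62}


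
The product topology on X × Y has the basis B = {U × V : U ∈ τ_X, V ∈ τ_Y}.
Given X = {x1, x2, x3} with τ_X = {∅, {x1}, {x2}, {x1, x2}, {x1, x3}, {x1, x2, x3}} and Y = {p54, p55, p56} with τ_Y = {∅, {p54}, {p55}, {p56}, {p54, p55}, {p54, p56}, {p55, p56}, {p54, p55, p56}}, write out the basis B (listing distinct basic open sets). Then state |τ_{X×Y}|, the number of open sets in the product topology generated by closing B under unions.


Basis B = {∅ × ∅, {x1} × {p54}, {x1} × {p55}, {x1} × {p56}, {x2} × {p54}, {x2} × {p55}, {x2} × {p56}, {x1} × {p54, p55}, {x1} × {p54, p56}, {x1, x2} × {p54}, {x1, x3} × {p54}, {x1} × {p55, p56}, {x1, x2} × {p55}, {x1, x3} × {p55}, {x1, x2} × {p56}, {x1, x3} × {p56}, {x2} × {p54, p55}, {x2} × {p54, p56}, {x2} × {p55, p56}, {x1} × {p54, p55, p56}, {x1, x2, x3} × {p54}, {x1, x2, x3} × {p55}, {x1, x2, x3} × {p56}, {x2} × {p54, p55, p56}, {x1, x2} × {p54, p55}, {x1, x3} × {p54, p55}, {x1, x2} × {p54, p56}, {x1, x3} × {p54, p56}, {x1, x2} × {p55, p56}, {x1, x3} × {p55, p56}, {x1, x2} × {p54, p55, p56}, {x1, x3} × {p54, p55, p56}, {x1, x2, x3} × {p54, p55}, {x1, x2, x3} × {p54, p56}, {x1, x2, x3} × {p55, p56}, {x1, x2, x3} × {p54, p55, p56}}; |τ_{X×Y}| = 216.

Enumerate products U × V with U ∈ τ_X, V ∈ τ_Y (deduplicated):
  ∅ × ∅ = {} (∅)
  {x1} × {p54} = {(x1,p54)}
  {x1} × {p55} = {(x1,p55)}
  {x1} × {p56} = {(x1,p56)}
  {x2} × {p54} = {(x2,p54)}
  {x2} × {p55} = {(x2,p55)}
  {x2} × {p56} = {(x2,p56)}
  {x1} × {p54, p55} = {(x1,p54), (x1,p55)}
  {x1} × {p54, p56} = {(x1,p54), (x1,p56)}
  {x1, x2} × {p54} = {(x1,p54), (x2,p54)}
  {x1, x3} × {p54} = {(x1,p54), (x3,p54)}
  {x1} × {p55, p56} = {(x1,p55), (x1,p56)}
  {x1, x2} × {p55} = {(x1,p55), (x2,p55)}
  {x1, x3} × {p55} = {(x1,p55), (x3,p55)}
  {x1, x2} × {p56} = {(x1,p56), (x2,p56)}
  {x1, x3} × {p56} = {(x1,p56), (x3,p56)}
  {x2} × {p54, p55} = {(x2,p54), (x2,p55)}
  {x2} × {p54, p56} = {(x2,p54), (x2,p56)}
  {x2} × {p55, p56} = {(x2,p55), (x2,p56)}
  {x1} × {p54, p55, p56} = {(x1,p54), (x1,p55), (x1,p56)}
  {x1, x2, x3} × {p54} = {(x1,p54), (x2,p54), (x3,p54)}
  {x1, x2, x3} × {p55} = {(x1,p55), (x2,p55), (x3,p55)}
  {x1, x2, x3} × {p56} = {(x1,p56), (x2,p56), (x3,p56)}
  {x2} × {p54, p55, p56} = {(x2,p54), (x2,p55), (x2,p56)}
  {x1, x2} × {p54, p55} = {(x1,p54), (x1,p55), (x2,p54), (x2,p55)}
  {x1, x3} × {p54, p55} = {(x1,p54), (x1,p55), (x3,p54), (x3,p55)}
  {x1, x2} × {p54, p56} = {(x1,p54), (x1,p56), (x2,p54), (x2,p56)}
  {x1, x3} × {p54, p56} = {(x1,p54), (x1,p56), (x3,p54), (x3,p56)}
  {x1, x2} × {p55, p56} = {(x1,p55), (x1,p56), (x2,p55), (x2,p56)}
  {x1, x3} × {p55, p56} = {(x1,p55), (x1,p56), (x3,p55), (x3,p56)}
  {x1, x2} × {p54, p55, p56} = {(x1,p54), (x1,p55), (x1,p56), (x2,p54), (x2,p55), (x2,p56)}
  {x1, x3} × {p54, p55, p56} = {(x1,p54), (x1,p55), (x1,p56), (x3,p54), (x3,p55), (x3,p56)}
  {x1, x2, x3} × {p54, p55} = {(x1,p54), (x1,p55), (x2,p54), (x2,p55), (x3,p54), (x3,p55)}
  {x1, x2, x3} × {p54, p56} = {(x1,p54), (x1,p56), (x2,p54), (x2,p56), (x3,p54), (x3,p56)}
  {x1, x2, x3} × {p55, p56} = {(x1,p55), (x1,p56), (x2,p55), (x2,p56), (x3,p55), (x3,p56)}
  {x1, x2, x3} × {p54, p55, p56} = {(x1,p54), (x1,p55), (x1,p56), (x2,p54), (x2,p55), (x2,p56), (x3,p54), (x3,p55), (x3,p56)}
These 36 distinct sets form the basis B.
Close under arbitrary unions to get τ_{X×Y}; counting gives |τ_{X×Y}| = 216.


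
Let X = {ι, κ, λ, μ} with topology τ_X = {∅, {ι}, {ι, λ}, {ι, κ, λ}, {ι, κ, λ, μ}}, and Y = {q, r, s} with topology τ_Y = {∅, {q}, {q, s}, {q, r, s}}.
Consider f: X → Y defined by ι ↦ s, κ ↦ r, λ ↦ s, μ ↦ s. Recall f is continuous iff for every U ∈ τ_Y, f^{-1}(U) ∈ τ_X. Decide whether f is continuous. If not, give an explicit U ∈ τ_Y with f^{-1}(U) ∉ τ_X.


f is NOT continuous.

Compute f^{-1}(U) for each U ∈ τ_Y:
  U = ∅: f^{-1}(U) = ∅ ∈ τ_X ✓.
  U = {q}: f^{-1}(U) = ∅ ∈ τ_X ✓.
  U = {q, s}: f^{-1}(U) = {ι, λ, μ} ∉ τ_X ✗.
  U = {q, r, s}: f^{-1}(U) = {ι, κ, λ, μ} ∈ τ_X ✓.
Found U = {q, s} with f^{-1}(U) = {ι, λ, μ} not in τ_X. Therefore f is NOT continuous.


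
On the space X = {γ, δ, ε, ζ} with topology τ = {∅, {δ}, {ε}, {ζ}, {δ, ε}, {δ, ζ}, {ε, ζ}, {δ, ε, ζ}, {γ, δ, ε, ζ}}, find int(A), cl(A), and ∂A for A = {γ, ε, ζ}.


int(A) = {ε, ζ}, cl(A) = {γ, ε, ζ}, ∂A = {γ}.

Closed sets in (X, τ) are complements of opens:
  closed(X, τ) = {∅, {γ}, {γ, δ}, {γ, ε}, {γ, ζ}, {γ, δ, ε}, {γ, δ, ζ}, {γ, ε, ζ}, {γ, δ, ε, ζ}}.
int(A) = ⋃ {U ∈ τ : U ⊆ A}. Opens contained in A: ∅, {ε}, {ζ}, {ε, ζ}.
Taking the union of these: int(A) = {ε, ζ}.
cl(A) = ⋂ {C closed : A ⊆ C}. Closed sets containing A: {γ, ε, ζ}, {γ, δ, ε, ζ}.
Intersecting these: cl(A) = {γ, ε, ζ}.
∂A = cl(A) ∖ int(A) = {γ, ε, ζ} ∖ {ε, ζ} = {γ}.


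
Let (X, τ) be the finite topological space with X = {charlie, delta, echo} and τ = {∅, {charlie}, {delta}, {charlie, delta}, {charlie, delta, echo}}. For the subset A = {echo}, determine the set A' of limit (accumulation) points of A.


A' = ∅

For each x ∈ X, list the open sets U ∈ τ with x ∈ U, then check whether U ∩ (A ∖ {x}) ≠ ∅ for every such U.
  x = charlie: open {charlie} ∋ x has {charlie} ∩ (A ∖ {charlie}) = ∅, so x is NOT a limit point.
  x = delta: open {delta} ∋ x has {delta} ∩ (A ∖ {delta}) = ∅, so x is NOT a limit point.
  x = echo: open {charlie, delta, echo} ∋ x has {charlie, delta, echo} ∩ (A ∖ {echo}) = ∅, so x is NOT a limit point.
Collecting: A' = ∅.


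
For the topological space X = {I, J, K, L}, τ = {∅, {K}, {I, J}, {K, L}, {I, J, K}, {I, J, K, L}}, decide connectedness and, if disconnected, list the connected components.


(X, τ) is disconnected; components = [{I, J}, {K, L}].

Find clopen sets (U ∈ τ with X ∖ U ∈ τ):
  U = ∅, X ∖ U = {I, J, K, L} — both open, so U is clopen.
  U = {I, J}, X ∖ U = {K, L} — both open, so U is clopen.
  U = {K, L}, X ∖ U = {I, J} — both open, so U is clopen.
  U = {I, J, K, L}, X ∖ U = ∅ — both open, so U is clopen.
Nontrivial clopen(s) exist: e.g. {I, J}. So (X, τ) is disconnected.
Compute connected components by grouping points that agree on all clopens:
  component: {I, J}
  component: {K, L}


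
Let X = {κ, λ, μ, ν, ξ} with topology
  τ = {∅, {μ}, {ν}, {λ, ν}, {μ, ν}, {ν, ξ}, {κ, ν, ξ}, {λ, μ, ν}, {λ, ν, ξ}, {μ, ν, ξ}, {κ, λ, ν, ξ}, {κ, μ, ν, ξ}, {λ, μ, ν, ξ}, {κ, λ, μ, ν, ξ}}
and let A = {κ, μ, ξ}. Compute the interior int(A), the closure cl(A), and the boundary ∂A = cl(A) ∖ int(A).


int(A) = {μ}, cl(A) = {κ, μ, ξ}, ∂A = {κ, ξ}.

Closed sets in (X, τ) are complements of opens:
  closed(X, τ) = {∅, {κ}, {λ}, {μ}, {κ, λ}, {κ, μ}, {κ, ξ}, {λ, μ}, {κ, λ, μ}, {κ, λ, ξ}, {κ, μ, ξ}, {κ, λ, μ, ξ}, {κ, λ, ν, ξ}, {κ, λ, μ, ν, ξ}}.
int(A) = ⋃ {U ∈ τ : U ⊆ A}. Opens contained in A: ∅, {μ}.
Taking the union of these: int(A) = {μ}.
cl(A) = ⋂ {C closed : A ⊆ C}. Closed sets containing A: {κ, μ, ξ}, {κ, λ, μ, ξ}, {κ, λ, μ, ν, ξ}.
Intersecting these: cl(A) = {κ, μ, ξ}.
∂A = cl(A) ∖ int(A) = {κ, μ, ξ} ∖ {μ} = {κ, ξ}.
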